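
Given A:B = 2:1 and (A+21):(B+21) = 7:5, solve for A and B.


Let A = 2k, B = 1k.
(2k + 21) / (1k + 21) = 7/5
Cross-multiply: 5(2k + 21) = 7(1k + 21)
10k + 105 = 7k + 147
10k - 7k = 147 - 105
3k = 42
k = 42/3 = 14
A = 2×14 = 28, B = 1×14 = 14
= A = 28, B = 14

A = 28, B = 14


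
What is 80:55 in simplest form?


GCD(80, 55) = 5
80/5 : 55/5
= 16:11

16:11


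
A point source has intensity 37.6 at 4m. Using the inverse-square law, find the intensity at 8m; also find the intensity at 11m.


I₁d₁² = I₂d₂²
I at 8m = 37.6 × (4/8)² = 37.6 × 16/64 = 601.6/64 = 9.4000
I at 11m = 37.6 × (4/11)² = 37.6 × 16/121 = 601.6/121 ≈ 4.9719
= 9.4000 and 4.9719

9.4000 and 4.9719


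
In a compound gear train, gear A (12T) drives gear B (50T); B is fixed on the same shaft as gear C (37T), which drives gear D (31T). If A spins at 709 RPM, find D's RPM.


Stage 1: RPM_B = RPM_A × t_A/t_B = 709 × 12/50 = 8508/50 = 170.16
B and C share a shaft → RPM_C = RPM_B
Stage 2: RPM_D = RPM_C × t_C/t_D = RPM_A × (t_A×t_C)/(t_B×t_D)
Overall ratio = (12×37)/(50×31) = 444/1550
RPM_D = 709 × 444/1550 = 314796/1550
≈ 203.09 RPM

203.09 RPM


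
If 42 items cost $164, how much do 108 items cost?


Direct proportion: y/x = constant
k = 164/42 ≈ 3.9048
y₂ = k × 108 = 164 × 108 / 42 = 17712/42
≈ 421.71

421.71


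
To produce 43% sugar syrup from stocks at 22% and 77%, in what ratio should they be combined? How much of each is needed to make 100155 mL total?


Let x parts of 22% mix with y parts of 77%.
22x + 77y = 43(x + y)
22x + 77y = 43x + 43y
x(22 - 43) = y(43 - 77)
x/y = (77 - 43)/(43 - 22) = 34/21
Simplify: 34:21
Total parts = 55; one part = 100155/55 = 1821.00 mL
22% solution: 34×1821.00 = 61914.00 mL
77% solution: 21×1821.00 = 38241.00 mL
= ratio 34:21; 61914.00 mL and 38241.00 mL

ratio 34:21; 61914.00 mL and 38241.00 mL


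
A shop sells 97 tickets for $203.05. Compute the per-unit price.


Unit rate = total / quantity
= 203.05 / 97
= $2.09 per unit

$2.09 per unit


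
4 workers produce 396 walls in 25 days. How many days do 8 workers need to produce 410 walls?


Days ∝ work / workers, so d₂ = d₁ × (m₁/m₂) × (w₂/w₁)
Workers factor (inverse): 4/8 = 0.5000
Work factor (direct): 410/396 ≈ 1.0354
d₂ = 25 × 4/8 × 410/396 = (25 × 4 × 410) / (8 × 396) = 41000/3168
≈ 12.94 days

12.94 days


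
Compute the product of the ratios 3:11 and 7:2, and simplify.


Compound ratio = (3×7) : (11×2)
= 21:22
GCD = 1
= 21:22

21:22


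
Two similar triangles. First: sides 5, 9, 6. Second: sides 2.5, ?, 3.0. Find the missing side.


Scale factor = 2.5/5 = 0.5
Missing side = 9 × 0.5
= 4.5

4.5


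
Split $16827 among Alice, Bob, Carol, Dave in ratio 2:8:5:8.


Total parts = 2 + 8 + 5 + 8 = 23
Alice: 16827 × 2/23 = 1463.22
Bob: 16827 × 8/23 = 5852.87
Carol: 16827 × 5/23 = 3658.04
Dave: 16827 × 8/23 = 5852.87
= Alice: $1463.22, Bob: $5852.87, Carol: $3658.04, Dave: $5852.87

Alice: $1463.22, Bob: $5852.87, Carol: $3658.04, Dave: $5852.87


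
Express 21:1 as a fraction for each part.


Total parts = 21 + 1 = 22
First part: 21/22 = 21/22
Second part: 1/22 = 1/22
= 21/22 and 1/22

21/22 and 1/22


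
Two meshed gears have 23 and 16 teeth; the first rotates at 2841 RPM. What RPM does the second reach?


Gear ratio = 23:16 = 23:16
RPM_B = RPM_A × (teeth_A / teeth_B)
= 2841 × (23/16)
= 4083.9 RPM

4083.9 RPM


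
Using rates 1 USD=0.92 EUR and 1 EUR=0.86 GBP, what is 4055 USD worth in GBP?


Step 1: 4055 USD × 0.92 = 3730.60 EUR
Step 2: 3730.60 EUR × 0.86 = 3208.32 GBP
Implied rate USD→GBP = 0.92 × 0.86 = 0.7912
= 3208.32 GBP

3208.32 GBP


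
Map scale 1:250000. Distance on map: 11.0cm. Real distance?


Real distance = map distance × scale
= 11.0cm × 250000
= 2750000 cm = 27500.0 m
= 27.500 km

27.500 km


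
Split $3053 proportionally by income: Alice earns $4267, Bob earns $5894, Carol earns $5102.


Total income = 4267 + 5894 + 5102 = $15263
Alice: $3053 × 4267/15263 = $853.51
Bob: $3053 × 5894/15263 = $1178.95
Carol: $3053 × 5102/15263 = $1020.53
= Alice: $853.51, Bob: $1178.95, Carol: $1020.53

Alice: $853.51, Bob: $1178.95, Carol: $1020.53


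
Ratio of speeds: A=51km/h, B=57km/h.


Ratio = 51:57
GCD = 3
Simplified = 17:19
Time ratio (same distance) = 19:17
Speed ratio = 17:19

17:19


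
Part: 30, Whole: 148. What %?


Percentage = (part / whole) × 100
= (30 / 148) × 100
≈ 20.27%

20.27%


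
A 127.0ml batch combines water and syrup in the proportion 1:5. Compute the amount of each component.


Total parts = 1 + 5 = 6
water: 127.0 × 1/6 = 21.2ml
syrup: 127.0 × 5/6 = 105.8ml
= 21.2ml and 105.8ml

21.2ml and 105.8ml


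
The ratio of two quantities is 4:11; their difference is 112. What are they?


Let A = 4k, B = 11k.
11k - 4k = 112
7k = 112 → k = 112/7 = 16
A = 4×16 = 64, B = 11×16 = 176
= A = 64, B = 176

A = 64, B = 176


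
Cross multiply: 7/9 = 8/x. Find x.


Cross multiply: 7 × x = 9 × 8
7x = 72
x = 72 / 7
= 10.29

10.29


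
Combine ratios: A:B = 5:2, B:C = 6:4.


Match B: multiply A:B by 6 → 30:12
Multiply B:C by 2 → 12:8
Combined: 30:12:8
GCD = 2
= 15:6:4

15:6:4


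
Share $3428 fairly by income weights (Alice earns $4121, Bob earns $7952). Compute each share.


Total income = 4121 + 7952 = $12073
Alice: $3428 × 4121/12073 = $1170.11
Bob: $3428 × 7952/12073 = $2257.89
= Alice: $1170.11, Bob: $2257.89

Alice: $1170.11, Bob: $2257.89


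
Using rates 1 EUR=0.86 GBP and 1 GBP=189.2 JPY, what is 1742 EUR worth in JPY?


Step 1: 1742 EUR × 0.86 = 1498.12 GBP
Step 2: 1498.12 GBP × 189.2 = 283444.30 JPY
Implied rate EUR→JPY = 0.86 × 189.2 = 162.7120
= 283444.30 JPY

283444.30 JPY


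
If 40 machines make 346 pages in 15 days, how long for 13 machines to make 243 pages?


Days ∝ work / workers, so d₂ = d₁ × (m₁/m₂) × (w₂/w₁)
Workers factor (inverse): 40/13 ≈ 3.0769
Work factor (direct): 243/346 ≈ 0.7023
d₂ = 15 × 40/13 × 243/346 = (15 × 40 × 243) / (13 × 346) = 145800/4498
≈ 32.41 days

32.41 days


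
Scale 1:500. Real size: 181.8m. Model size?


Model size = real / scale
= 181.8 / 500
= 0.3636 m

0.3636 m


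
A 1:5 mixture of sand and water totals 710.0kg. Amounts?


Total parts = 1 + 5 = 6
sand: 710.0 × 1/6 = 118.3kg
water: 710.0 × 5/6 = 591.7kg
= 118.3kg and 591.7kg

118.3kg and 591.7kg


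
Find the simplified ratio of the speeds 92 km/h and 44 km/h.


Ratio = 92:44
GCD = 4
Simplified = 23:11
Time ratio (same distance) = 11:23
Speed ratio = 23:11

23:11


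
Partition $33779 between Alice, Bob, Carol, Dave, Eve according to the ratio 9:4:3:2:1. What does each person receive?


Total parts = 9 + 4 + 3 + 2 + 1 = 19
Alice: 33779 × 9/19 = 16000.58
Bob: 33779 × 4/19 = 7111.37
Carol: 33779 × 3/19 = 5333.53
Dave: 33779 × 2/19 = 3555.68
Eve: 33779 × 1/19 = 1777.84
= Alice: $16000.58, Bob: $7111.37, Carol: $5333.53, Dave: $3555.68, Eve: $1777.84

Alice: $16000.58, Bob: $7111.37, Carol: $5333.53, Dave: $3555.68, Eve: $1777.84


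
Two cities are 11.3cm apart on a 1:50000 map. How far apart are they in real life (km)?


Real distance = map distance × scale
= 11.3cm × 50000
= 565000 cm = 5650.0 m
= 5.650 km

5.650 km


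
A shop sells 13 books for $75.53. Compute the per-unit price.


Unit rate = total / quantity
= 75.53 / 13
= $5.81 per unit

$5.81 per unit


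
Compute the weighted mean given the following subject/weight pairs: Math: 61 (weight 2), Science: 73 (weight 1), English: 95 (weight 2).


Numerator = 61×2 + 73×1 + 95×2
= 122 + 73 + 190
= 385
Total weight = 5
Weighted avg = 385/5
= 77.00

77.00


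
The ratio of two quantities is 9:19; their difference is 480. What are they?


Let A = 9k, B = 19k.
19k - 9k = 480
10k = 480 → k = 480/10 = 48
A = 9×48 = 432, B = 19×48 = 912
= A = 432, B = 912

A = 432, B = 912


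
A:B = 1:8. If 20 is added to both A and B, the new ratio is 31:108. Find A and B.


Let A = 1k, B = 8k.
(1k + 20) / (8k + 20) = 31/108
Cross-multiply: 108(1k + 20) = 31(8k + 20)
108k + 2160 = 248k + 620
108k - 248k = 620 - 2160
-140k = -1540
k = -1540/-140 = 11
A = 1×11 = 11, B = 8×11 = 88
= A = 11, B = 88

A = 11, B = 88


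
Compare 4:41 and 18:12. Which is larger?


4/41 = 0.0976
18/12 = 1.5000
0.0976 < 1.5000, so 4:41 is less
= 18:12

18:12


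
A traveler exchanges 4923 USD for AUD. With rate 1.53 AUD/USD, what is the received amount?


Amount × rate = 4923 × 1.53
= 7532.19 AUD

7532.19 AUD


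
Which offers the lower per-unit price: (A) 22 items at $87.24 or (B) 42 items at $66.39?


Deal A: $87.24/22 = $3.9655/unit
Deal B: $66.39/42 = $1.5807/unit
B is cheaper per unit
= Deal B

Deal B


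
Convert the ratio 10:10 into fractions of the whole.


Total parts = 10 + 10 = 20
First part: 10/20 = 1/2
Second part: 10/20 = 1/2
= 1/2 and 1/2

1/2 and 1/2


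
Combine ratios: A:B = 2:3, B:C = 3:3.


Match B: multiply A:B by 3 → 6:9
Multiply B:C by 3 → 9:9
Combined: 6:9:9
GCD = 3
= 2:3:3

2:3:3


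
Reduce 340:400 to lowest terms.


GCD(340, 400) = 20
340/20 : 400/20
= 17:20

17:20


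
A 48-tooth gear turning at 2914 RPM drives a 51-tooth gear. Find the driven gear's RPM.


Gear ratio = 48:51 = 16:17
RPM_B = RPM_A × (teeth_A / teeth_B)
= 2914 × (48/51)
= 2742.6 RPM

2742.6 RPM


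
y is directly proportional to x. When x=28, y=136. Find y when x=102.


Direct proportion: y/x = constant
k = 136/28 ≈ 4.8571
y₂ = k × 102 = 136 × 102 / 28 = 13872/28
≈ 495.43

495.43


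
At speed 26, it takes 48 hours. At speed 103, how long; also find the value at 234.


Inverse proportion: x × y = constant
k = 26 × 48 = 1248
At x=103: k/103 = 12.12
At x=234: k/234 = 5.33
= 12.12 and 5.33

12.12 and 5.33


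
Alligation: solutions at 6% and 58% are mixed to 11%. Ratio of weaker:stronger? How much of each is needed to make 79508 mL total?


Let x parts of 6% mix with y parts of 58%.
6x + 58y = 11(x + y)
6x + 58y = 11x + 11y
x(6 - 11) = y(11 - 58)
x/y = (58 - 11)/(11 - 6) = 47/5
Simplify: 47:5
Total parts = 52; one part = 79508/52 = 1529.00 mL
6% solution: 47×1529.00 = 71863.00 mL
58% solution: 5×1529.00 = 7645.00 mL
= ratio 47:5; 71863.00 mL and 7645.00 mL

ratio 47:5; 71863.00 mL and 7645.00 mL


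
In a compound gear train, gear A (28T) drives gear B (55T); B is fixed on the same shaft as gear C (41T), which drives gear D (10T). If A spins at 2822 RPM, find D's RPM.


Stage 1: RPM_B = RPM_A × t_A/t_B = 2822 × 28/55 = 79016/55 ≈ 1436.65
B and C share a shaft → RPM_C = RPM_B
Stage 2: RPM_D = RPM_C × t_C/t_D = RPM_A × (t_A×t_C)/(t_B×t_D)
Overall ratio = (28×41)/(55×10) = 1148/550
RPM_D = 2822 × 1148/550 = 3239656/550
≈ 5890.28 RPM

5890.28 RPM


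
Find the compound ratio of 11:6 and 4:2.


Compound ratio = (11×4) : (6×2)
= 44:12
GCD = 4
= 11:3

11:3


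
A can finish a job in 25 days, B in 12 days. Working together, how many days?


Rate of A = 1/25 per day
Rate of B = 1/12 per day
Combined rate = 1/25 + 1/12 = 37/300 ≈ 0.1233 per day
Days = 1 / combined rate = 300/37
≈ 8.11 days

8.11 days


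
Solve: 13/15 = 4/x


Cross multiply: 13 × x = 15 × 4
13x = 60
x = 60 / 13
= 4.62

4.62


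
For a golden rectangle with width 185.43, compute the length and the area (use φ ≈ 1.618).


φ = (1 + √5) / 2 ≈ 1.618
Length = width × φ = 185.43 × 1.618 = 300.02574
≈ 300.03
Area = width × length = 185.43 × 300.02574 = 55633.7729682 ≈ 55633.77
= Length: 300.03, Area: 55633.77

Length: 300.03, Area: 55633.77


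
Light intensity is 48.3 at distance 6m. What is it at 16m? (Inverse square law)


I₁d₁² = I₂d₂²
I₂ = I₁ × (d₁/d₂)²
= 48.3 × (6/16)²
= 48.3 × 36/256
= 1738.8/256
≈ 6.7922

6.7922


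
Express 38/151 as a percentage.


Percentage = (part / whole) × 100
= (38 / 151) × 100
≈ 25.17%

25.17%


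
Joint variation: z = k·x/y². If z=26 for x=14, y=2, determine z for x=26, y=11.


z = k·x/y²
Solve for k using the known point: k = z·y²/x = 26×4/14 = 104/14 ≈ 7.4286
Now evaluate at x=26, y=11:
z = k × 26 / 121 = (104 × 26) / (14 × 121) = 2704/1694
≈ 1.5962

1.5962


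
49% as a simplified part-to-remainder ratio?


49% means 49 parts out of 100; remainder = 51
Part : remainder = 49:51
GCD = 1
= 49:51

49:51


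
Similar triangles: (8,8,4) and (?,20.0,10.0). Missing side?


Scale factor = 20.0/8 = 2.5
Missing side = 8 × 2.5
= 20.0

20.0


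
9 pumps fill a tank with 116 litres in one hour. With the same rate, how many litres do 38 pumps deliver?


Direct proportion: y/x = constant
k = 116/9 ≈ 12.8889
y₂ = k × 38 = 116 × 38 / 9 = 4408/9
≈ 489.78

489.78


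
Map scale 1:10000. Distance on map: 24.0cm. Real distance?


Real distance = map distance × scale
= 24.0cm × 10000
= 240000 cm = 2400.0 m
= 2.400 km

2.400 km


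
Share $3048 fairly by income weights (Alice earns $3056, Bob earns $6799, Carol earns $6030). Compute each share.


Total income = 3056 + 6799 + 6030 = $15885
Alice: $3048 × 3056/15885 = $586.38
Bob: $3048 × 6799/15885 = $1304.59
Carol: $3048 × 6030/15885 = $1157.03
= Alice: $586.38, Bob: $1304.59, Carol: $1157.03

Alice: $586.38, Bob: $1304.59, Carol: $1157.03


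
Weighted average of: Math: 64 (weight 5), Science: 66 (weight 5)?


Numerator = 64×5 + 66×5
= 320 + 330
= 650
Total weight = 10
Weighted avg = 650/10
= 65.00

65.00


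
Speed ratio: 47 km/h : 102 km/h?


Ratio = 47:102
GCD = 1
Simplified = 47:102
Time ratio (same distance) = 102:47
Speed ratio = 47:102

47:102


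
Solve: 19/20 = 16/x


Cross multiply: 19 × x = 20 × 16
19x = 320
x = 320 / 19
= 16.84

16.84


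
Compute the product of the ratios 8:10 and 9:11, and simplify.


Compound ratio = (8×9) : (10×11)
= 72:110
GCD = 2
= 36:55

36:55


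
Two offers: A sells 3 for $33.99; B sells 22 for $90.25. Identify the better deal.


Deal A: $33.99/3 = $11.3300/unit
Deal B: $90.25/22 = $4.1023/unit
B is cheaper per unit
= Deal B

Deal B


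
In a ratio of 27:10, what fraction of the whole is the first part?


Total parts = 27 + 10 = 37
First part: 27/37 = 27/37
= 27/37

27/37


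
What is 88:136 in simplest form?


GCD(88, 136) = 8
88/8 : 136/8
= 11:17

11:17


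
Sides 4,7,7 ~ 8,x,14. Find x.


Scale factor = 8/4 = 2
Missing side = 7 × 2
= 14.0

14.0


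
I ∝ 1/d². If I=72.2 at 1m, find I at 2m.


I₁d₁² = I₂d₂²
I₂ = I₁ × (d₁/d₂)²
= 72.2 × (1/2)²
= 72.2 × 1/4
= 72.2/4
= 18.0500

18.0500


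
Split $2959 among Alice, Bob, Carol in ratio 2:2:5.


Total parts = 2 + 2 + 5 = 9
Alice: 2959 × 2/9 = 657.56
Bob: 2959 × 2/9 = 657.56
Carol: 2959 × 5/9 = 1643.89
= Alice: $657.56, Bob: $657.56, Carol: $1643.89

Alice: $657.56, Bob: $657.56, Carol: $1643.89


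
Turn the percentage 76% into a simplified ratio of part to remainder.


76% means 76 parts out of 100; remainder = 24
Part : remainder = 76:24
GCD = 4
= 19:6

19:6


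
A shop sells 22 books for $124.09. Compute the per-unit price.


Unit rate = total / quantity
= 124.09 / 22
= $5.64 per unit

$5.64 per unit


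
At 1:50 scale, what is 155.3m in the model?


Model size = real / scale
= 155.3 / 50
= 3.1060 m

3.1060 m


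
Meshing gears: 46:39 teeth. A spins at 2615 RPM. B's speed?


Gear ratio = 46:39 = 46:39
RPM_B = RPM_A × (teeth_A / teeth_B)
= 2615 × (46/39)
= 3084.4 RPM

3084.4 RPM


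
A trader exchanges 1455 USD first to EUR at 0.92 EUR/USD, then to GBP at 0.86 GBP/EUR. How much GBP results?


Step 1: 1455 USD × 0.92 = 1338.60 EUR
Step 2: 1338.60 EUR × 0.86 = 1151.20 GBP
Implied rate USD→GBP = 0.92 × 0.86 = 0.7912
= 1151.20 GBP

1151.20 GBP


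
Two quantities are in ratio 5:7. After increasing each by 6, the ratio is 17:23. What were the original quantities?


Let A = 5k, B = 7k.
(5k + 6) / (7k + 6) = 17/23
Cross-multiply: 23(5k + 6) = 17(7k + 6)
115k + 138 = 119k + 102
115k - 119k = 102 - 138
-4k = -36
k = -36/-4 = 9
A = 5×9 = 45, B = 7×9 = 63
= A = 45, B = 63

A = 45, B = 63


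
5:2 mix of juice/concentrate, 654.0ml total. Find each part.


Total parts = 5 + 2 = 7
juice: 654.0 × 5/7 = 467.1ml
concentrate: 654.0 × 2/7 = 186.9ml
= 467.1ml and 186.9ml

467.1ml and 186.9ml


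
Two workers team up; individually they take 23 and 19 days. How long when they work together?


Rate of A = 1/23 per day
Rate of B = 1/19 per day
Combined rate = 1/23 + 1/19 = 42/437 ≈ 0.0961 per day
Days = 1 / combined rate = 437/42
≈ 10.40 days

10.40 days


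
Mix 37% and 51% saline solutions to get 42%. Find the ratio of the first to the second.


Let x parts of 37% mix with y parts of 51%.
37x + 51y = 42(x + y)
37x + 51y = 42x + 42y
x(37 - 42) = y(42 - 51)
x/y = (51 - 42)/(42 - 37) = 9/5
Simplify: 9:5
= 9:5

9:5


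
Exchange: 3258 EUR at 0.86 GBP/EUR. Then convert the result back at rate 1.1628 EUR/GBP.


Amount × rate = 3258 × 0.86 = 2801.88 GBP
Round-trip: 2801.88 × 1.1628 = 3258.03 EUR
= 2801.88 GBP, then 3258.03 EUR

2801.88 GBP, then 3258.03 EUR


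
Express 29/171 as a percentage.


Percentage = (part / whole) × 100
= (29 / 171) × 100
≈ 16.96%

16.96%


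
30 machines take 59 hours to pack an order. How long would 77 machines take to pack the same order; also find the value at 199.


Inverse proportion: x × y = constant
k = 30 × 59 = 1770
At x=77: k/77 = 22.99
At x=199: k/199 = 8.89
= 22.99 and 8.89

22.99 and 8.89


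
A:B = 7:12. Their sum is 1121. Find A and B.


Let A = 7k, B = 12k.
7k + 12k = 1121
19k = 1121 → k = 1121/19 = 59
A = 7×59 = 413, B = 12×59 = 708
= A = 413, B = 708

A = 413, B = 708


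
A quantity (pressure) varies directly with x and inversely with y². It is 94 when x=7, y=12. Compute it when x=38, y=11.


z = k·x/y²
Solve for k using the known point: k = z·y²/x = 94×144/7 = 13536/7 ≈ 1933.7143
Now evaluate at x=38, y=11:
z = k × 38 / 121 = (13536 × 38) / (7 × 121) = 514368/847
≈ 607.2822

607.2822


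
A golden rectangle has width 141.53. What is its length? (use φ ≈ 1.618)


φ = (1 + √5) / 2 ≈ 1.618
Length = width × φ = 141.53 × 1.618 = 228.99554
≈ 229.00

229.00


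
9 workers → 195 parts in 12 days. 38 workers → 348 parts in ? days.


Days ∝ work / workers, so d₂ = d₁ × (m₁/m₂) × (w₂/w₁)
Workers factor (inverse): 9/38 ≈ 0.2368
Work factor (direct): 348/195 ≈ 1.7846
d₂ = 12 × 9/38 × 348/195 = (12 × 9 × 348) / (38 × 195) = 37584/7410
≈ 5.07 days

5.07 days


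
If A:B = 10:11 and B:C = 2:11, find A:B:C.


Match B: multiply A:B by 2 → 20:22
Multiply B:C by 11 → 22:121
Combined: 20:22:121
GCD = 1
= 20:22:121

20:22:121


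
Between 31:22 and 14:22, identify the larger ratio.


31/22 = 1.4091
14/22 = 0.6364
1.4091 > 0.6364, so 31:22 is greater
= 31:22

31:22


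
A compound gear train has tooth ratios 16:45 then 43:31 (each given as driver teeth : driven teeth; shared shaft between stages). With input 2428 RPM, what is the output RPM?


Stage 1: RPM_B = RPM_A × t_A/t_B = 2428 × 16/45 = 38848/45 ≈ 863.29
B and C share a shaft → RPM_C = RPM_B
Stage 2: RPM_D = RPM_C × t_C/t_D = RPM_A × (t_A×t_C)/(t_B×t_D)
Overall ratio = (16×43)/(45×31) = 688/1395
RPM_D = 2428 × 688/1395 = 1670464/1395
≈ 1197.47 RPM

1197.47 RPM


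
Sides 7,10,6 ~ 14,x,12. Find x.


Scale factor = 14/7 = 2
Missing side = 10 × 2
= 20.0

20.0


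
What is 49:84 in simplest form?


GCD(49, 84) = 7
49/7 : 84/7
= 7:12

7:12


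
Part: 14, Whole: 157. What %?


Percentage = (part / whole) × 100
= (14 / 157) × 100
≈ 8.92%

8.92%


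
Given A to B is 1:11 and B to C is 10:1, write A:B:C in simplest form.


Match B: multiply A:B by 10 → 10:110
Multiply B:C by 11 → 110:11
Combined: 10:110:11
GCD = 1
= 10:110:11

10:110:11


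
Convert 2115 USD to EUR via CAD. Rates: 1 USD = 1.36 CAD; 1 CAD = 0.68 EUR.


Step 1: 2115 USD × 1.36 = 2876.40 CAD
Step 2: 2876.40 CAD × 0.68 = 1955.95 EUR
Implied rate USD→EUR = 1.36 × 0.68 = 0.9248
= 1955.95 EUR

1955.95 EUR


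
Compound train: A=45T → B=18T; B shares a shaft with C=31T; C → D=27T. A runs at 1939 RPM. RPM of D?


Stage 1: RPM_B = RPM_A × t_A/t_B = 1939 × 45/18 = 87255/18 = 4847.50
B and C share a shaft → RPM_C = RPM_B
Stage 2: RPM_D = RPM_C × t_C/t_D = RPM_A × (t_A×t_C)/(t_B×t_D)
Overall ratio = (45×31)/(18×27) = 1395/486
RPM_D = 1939 × 1395/486 = 2704905/486
≈ 5565.65 RPM

5565.65 RPM


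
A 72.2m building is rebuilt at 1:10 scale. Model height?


Model size = real / scale
= 72.2 / 10
= 7.2200 m

7.2200 m


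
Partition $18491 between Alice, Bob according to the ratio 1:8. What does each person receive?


Total parts = 1 + 8 = 9
Alice: 18491 × 1/9 = 2054.56
Bob: 18491 × 8/9 = 16436.44
= Alice: $2054.56, Bob: $16436.44

Alice: $2054.56, Bob: $16436.44


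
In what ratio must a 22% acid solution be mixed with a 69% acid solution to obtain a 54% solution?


Let x parts of 22% mix with y parts of 69%.
22x + 69y = 54(x + y)
22x + 69y = 54x + 54y
x(22 - 54) = y(54 - 69)
x/y = (69 - 54)/(54 - 22) = 15/32
Simplify: 15:32
= 15:32

15:32


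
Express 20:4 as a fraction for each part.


Total parts = 20 + 4 = 24
First part: 20/24 = 5/6
Second part: 4/24 = 1/6
= 5/6 and 1/6

5/6 and 1/6


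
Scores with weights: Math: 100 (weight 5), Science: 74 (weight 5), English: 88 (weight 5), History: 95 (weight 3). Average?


Numerator = 100×5 + 74×5 + 88×5 + 95×3
= 500 + 370 + 440 + 285
= 1595
Total weight = 18
Weighted avg = 1595/18
= 88.61

88.61


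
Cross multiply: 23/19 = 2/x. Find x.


Cross multiply: 23 × x = 19 × 2
23x = 38
x = 38 / 23
= 1.65

1.65


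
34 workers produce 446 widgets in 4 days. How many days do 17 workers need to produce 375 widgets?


Days ∝ work / workers, so d₂ = d₁ × (m₁/m₂) × (w₂/w₁)
Workers factor (inverse): 34/17 = 2.0000
Work factor (direct): 375/446 ≈ 0.8408
d₂ = 4 × 34/17 × 375/446 = (4 × 34 × 375) / (17 × 446) = 51000/7582
≈ 6.73 days

6.73 days


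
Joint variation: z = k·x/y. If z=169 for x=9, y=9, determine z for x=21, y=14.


z = k·x/y
Solve for k using the known point: k = z·y/x = 169×9/9 = 1521/9 = 169.0000
Now evaluate at x=21, y=14:
z = k × 21 / 14 = (1521 × 21) / (9 × 14) = 31941/126
= 253.5000

253.5000


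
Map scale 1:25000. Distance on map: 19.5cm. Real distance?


Real distance = map distance × scale
= 19.5cm × 25000
= 487500 cm = 4875.0 m
= 4.875 km

4.875 km


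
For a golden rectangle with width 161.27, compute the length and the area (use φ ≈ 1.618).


φ = (1 + √5) / 2 ≈ 1.618
Length = width × φ = 161.27 × 1.618 = 260.93486
≈ 260.93
Area = width × length = 161.27 × 260.93486 = 42080.9648722 ≈ 42080.96
= Length: 260.93, Area: 42080.96

Length: 260.93, Area: 42080.96


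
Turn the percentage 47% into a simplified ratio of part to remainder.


47% means 47 parts out of 100; remainder = 53
Part : remainder = 47:53
GCD = 1
= 47:53

47:53


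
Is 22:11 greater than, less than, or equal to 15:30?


22/11 = 2.0000
15/30 = 0.5000
2.0000 > 0.5000, so 22:11 is greater
= greater than

greater than


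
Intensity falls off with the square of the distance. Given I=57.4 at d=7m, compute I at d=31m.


I₁d₁² = I₂d₂²
I₂ = I₁ × (d₁/d₂)²
= 57.4 × (7/31)²
= 57.4 × 49/961
= 2812.6/961
≈ 2.9267

2.9267


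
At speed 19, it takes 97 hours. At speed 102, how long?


Inverse proportion: x × y = constant
k = 19 × 97 = 1843
y₂ = k / 102 = 1843 / 102
= 18.07

18.07


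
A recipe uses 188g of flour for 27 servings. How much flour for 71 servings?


Direct proportion: y/x = constant
k = 188/27 ≈ 6.9630
y₂ = k × 71 = 188 × 71 / 27 = 13348/27
≈ 494.37

494.37


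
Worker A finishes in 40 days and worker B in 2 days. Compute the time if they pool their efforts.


Rate of A = 1/40 per day
Rate of B = 1/2 per day
Combined rate = 1/40 + 1/2 = 42/80 = 0.5250 per day
Days = 1 / combined rate = 80/42
≈ 1.90 days

1.90 days


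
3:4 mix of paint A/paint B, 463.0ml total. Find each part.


Total parts = 3 + 4 = 7
paint A: 463.0 × 3/7 = 198.4ml
paint B: 463.0 × 4/7 = 264.6ml
= 198.4ml and 264.6ml

198.4ml and 264.6ml


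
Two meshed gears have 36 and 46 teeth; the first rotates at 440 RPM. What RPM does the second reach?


Gear ratio = 36:46 = 18:23
RPM_B = RPM_A × (teeth_A / teeth_B)
= 440 × (36/46)
= 344.3 RPM

344.3 RPM


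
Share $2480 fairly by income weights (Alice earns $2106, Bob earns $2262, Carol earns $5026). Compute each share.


Total income = 2106 + 2262 + 5026 = $9394
Alice: $2480 × 2106/9394 = $555.98
Bob: $2480 × 2262/9394 = $597.16
Carol: $2480 × 5026/9394 = $1326.86
= Alice: $555.98, Bob: $597.16, Carol: $1326.86

Alice: $555.98, Bob: $597.16, Carol: $1326.86


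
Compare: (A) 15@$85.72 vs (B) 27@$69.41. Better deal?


Deal A: $85.72/15 = $5.7147/unit
Deal B: $69.41/27 = $2.5707/unit
B is cheaper per unit
= Deal B

Deal B


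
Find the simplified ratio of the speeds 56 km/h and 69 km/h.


Ratio = 56:69
GCD = 1
Simplified = 56:69
Time ratio (same distance) = 69:56
Speed ratio = 56:69

56:69


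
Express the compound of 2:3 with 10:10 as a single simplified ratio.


Compound ratio = (2×10) : (3×10)
= 20:30
GCD = 10
= 2:3

2:3


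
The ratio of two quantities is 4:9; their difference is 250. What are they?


Let A = 4k, B = 9k.
9k - 4k = 250
5k = 250 → k = 250/5 = 50
A = 4×50 = 200, B = 9×50 = 450
= A = 200, B = 450

A = 200, B = 450


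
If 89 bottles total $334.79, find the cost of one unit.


Unit rate = total / quantity
= 334.79 / 89
= $3.76 per unit

$3.76 per unit


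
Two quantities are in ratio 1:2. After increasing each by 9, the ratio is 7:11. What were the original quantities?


Let A = 1k, B = 2k.
(1k + 9) / (2k + 9) = 7/11
Cross-multiply: 11(1k + 9) = 7(2k + 9)
11k + 99 = 14k + 63
11k - 14k = 63 - 99
-3k = -36
k = -36/-3 = 12
A = 1×12 = 12, B = 2×12 = 24
= A = 12, B = 24

A = 12, B = 24


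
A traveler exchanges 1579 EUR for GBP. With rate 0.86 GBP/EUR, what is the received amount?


Amount × rate = 1579 × 0.86
= 1357.94 GBP

1357.94 GBP


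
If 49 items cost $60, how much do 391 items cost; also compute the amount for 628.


Direct proportion: y/x = constant
k = 60/49 ≈ 1.2245
y at x=391: k × 391 = 60 × 391 / 49 = 23460/49 ≈ 478.78
y at x=628: k × 628 = 60 × 628 / 49 = 37680/49 ≈ 768.98
= 478.78 and 768.98

478.78 and 768.98


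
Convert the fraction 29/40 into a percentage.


Percentage = (part / whole) × 100
= (29 / 40) × 100
= 72.50%

72.50%


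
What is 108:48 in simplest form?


GCD(108, 48) = 12
108/12 : 48/12
= 9:4

9:4


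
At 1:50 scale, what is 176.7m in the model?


Model size = real / scale
= 176.7 / 50
= 3.5340 m

3.5340 m


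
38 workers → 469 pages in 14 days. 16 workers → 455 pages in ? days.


Days ∝ work / workers, so d₂ = d₁ × (m₁/m₂) × (w₂/w₁)
Workers factor (inverse): 38/16 = 2.3750
Work factor (direct): 455/469 ≈ 0.9701
d₂ = 14 × 38/16 × 455/469 = (14 × 38 × 455) / (16 × 469) = 242060/7504
≈ 32.26 days

32.26 days


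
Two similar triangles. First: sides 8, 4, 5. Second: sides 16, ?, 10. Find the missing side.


Scale factor = 16/8 = 2
Missing side = 4 × 2
= 8.0

8.0


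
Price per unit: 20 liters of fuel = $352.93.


Unit rate = total / quantity
= 352.93 / 20
= $17.65 per unit

$17.65 per unit


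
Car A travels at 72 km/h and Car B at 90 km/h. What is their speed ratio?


Ratio = 72:90
GCD = 18
Simplified = 4:5
Time ratio (same distance) = 5:4
Speed ratio = 4:5

4:5


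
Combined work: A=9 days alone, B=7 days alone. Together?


Rate of A = 1/9 per day
Rate of B = 1/7 per day
Combined rate = 1/9 + 1/7 = 16/63 ≈ 0.2540 per day
Days = 1 / combined rate = 63/16
≈ 3.94 days

3.94 days


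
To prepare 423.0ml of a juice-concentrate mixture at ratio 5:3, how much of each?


Total parts = 5 + 3 = 8
juice: 423.0 × 5/8 = 264.4ml
concentrate: 423.0 × 3/8 = 158.6ml
= 264.4ml and 158.6ml

264.4ml and 158.6ml


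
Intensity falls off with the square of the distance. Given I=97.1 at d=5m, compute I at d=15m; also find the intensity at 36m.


I₁d₁² = I₂d₂²
I at 15m = 97.1 × (5/15)² = 97.1 × 25/225 = 2427.5/225 ≈ 10.7889
I at 36m = 97.1 × (5/36)² = 97.1 × 25/1296 = 2427.5/1296 ≈ 1.8731
= 10.7889 and 1.8731

10.7889 and 1.8731


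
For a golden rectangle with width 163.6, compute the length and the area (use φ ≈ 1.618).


φ = (1 + √5) / 2 ≈ 1.618
Length = width × φ = 163.6 × 1.618 = 264.7048
≈ 264.70
Area = width × length = 163.6 × 264.7048 = 43305.70528 ≈ 43305.71
= Length: 264.70, Area: 43305.71

Length: 264.70, Area: 43305.71


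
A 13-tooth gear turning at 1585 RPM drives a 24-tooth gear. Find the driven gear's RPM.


Gear ratio = 13:24 = 13:24
RPM_B = RPM_A × (teeth_A / teeth_B)
= 1585 × (13/24)
= 858.5 RPM

858.5 RPM


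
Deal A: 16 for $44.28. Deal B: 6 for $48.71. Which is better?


Deal A: $44.28/16 = $2.7675/unit
Deal B: $48.71/6 = $8.1183/unit
A is cheaper per unit
= Deal A

Deal A


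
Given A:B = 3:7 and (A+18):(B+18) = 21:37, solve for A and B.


Let A = 3k, B = 7k.
(3k + 18) / (7k + 18) = 21/37
Cross-multiply: 37(3k + 18) = 21(7k + 18)
111k + 666 = 147k + 378
111k - 147k = 378 - 666
-36k = -288
k = -288/-36 = 8
A = 3×8 = 24, B = 7×8 = 56
= A = 24, B = 56

A = 24, B = 56


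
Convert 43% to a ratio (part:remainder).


43% means 43 parts out of 100; remainder = 57
Part : remainder = 43:57
GCD = 1
= 43:57

43:57


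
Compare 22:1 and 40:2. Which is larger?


22/1 = 22.0000
40/2 = 20.0000
22.0000 > 20.0000, so 22:1 is greater
= 22:1

22:1


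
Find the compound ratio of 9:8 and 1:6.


Compound ratio = (9×1) : (8×6)
= 9:48
GCD = 3
= 3:16

3:16


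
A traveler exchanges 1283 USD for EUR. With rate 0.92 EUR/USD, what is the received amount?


Amount × rate = 1283 × 0.92
= 1180.36 EUR

1180.36 EUR


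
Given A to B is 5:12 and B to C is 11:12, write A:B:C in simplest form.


Match B: multiply A:B by 11 → 55:132
Multiply B:C by 12 → 132:144
Combined: 55:132:144
GCD = 1
= 55:132:144

55:132:144


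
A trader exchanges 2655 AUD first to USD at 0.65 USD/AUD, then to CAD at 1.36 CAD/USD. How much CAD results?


Step 1: 2655 AUD × 0.65 = 1725.75 USD
Step 2: 1725.75 USD × 1.36 = 2347.02 CAD
Implied rate AUD→CAD = 0.65 × 1.36 = 0.8840
= 2347.02 CAD

2347.02 CAD


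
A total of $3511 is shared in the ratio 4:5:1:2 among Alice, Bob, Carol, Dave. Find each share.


Total parts = 4 + 5 + 1 + 2 = 12
Alice: 3511 × 4/12 = 1170.33
Bob: 3511 × 5/12 = 1462.92
Carol: 3511 × 1/12 = 292.58
Dave: 3511 × 2/12 = 585.17
= Alice: $1170.33, Bob: $1462.92, Carol: $292.58, Dave: $585.17

Alice: $1170.33, Bob: $1462.92, Carol: $292.58, Dave: $585.17


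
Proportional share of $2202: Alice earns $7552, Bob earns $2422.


Total income = 7552 + 2422 = $9974
Alice: $2202 × 7552/9974 = $1667.29
Bob: $2202 × 2422/9974 = $534.71
= Alice: $1667.29, Bob: $534.71

Alice: $1667.29, Bob: $534.71


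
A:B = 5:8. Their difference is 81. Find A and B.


Let A = 5k, B = 8k.
8k - 5k = 81
3k = 81 → k = 81/3 = 27
A = 5×27 = 135, B = 8×27 = 216
= A = 135, B = 216

A = 135, B = 216


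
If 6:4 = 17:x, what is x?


Cross multiply: 6 × x = 4 × 17
6x = 68
x = 68 / 6
= 11.33

11.33


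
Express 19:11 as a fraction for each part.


Total parts = 19 + 11 = 30
First part: 19/30 = 19/30
Second part: 11/30 = 11/30
= 19/30 and 11/30

19/30 and 11/30


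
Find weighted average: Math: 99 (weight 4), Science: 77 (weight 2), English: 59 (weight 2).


Numerator = 99×4 + 77×2 + 59×2
= 396 + 154 + 118
= 668
Total weight = 8
Weighted avg = 668/8
= 83.50

83.50


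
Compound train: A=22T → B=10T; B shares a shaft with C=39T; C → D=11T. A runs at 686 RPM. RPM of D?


Stage 1: RPM_B = RPM_A × t_A/t_B = 686 × 22/10 = 15092/10 = 1509.20
B and C share a shaft → RPM_C = RPM_B
Stage 2: RPM_D = RPM_C × t_C/t_D = RPM_A × (t_A×t_C)/(t_B×t_D)
Overall ratio = (22×39)/(10×11) = 858/110
RPM_D = 686 × 858/110 = 588588/110
= 5350.80 RPM

5350.80 RPM


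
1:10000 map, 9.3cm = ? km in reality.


Real distance = map distance × scale
= 9.3cm × 10000
= 93000 cm = 930.0 m
= 0.930 km

0.930 km


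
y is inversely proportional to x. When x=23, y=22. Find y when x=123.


Inverse proportion: x × y = constant
k = 23 × 22 = 506
y₂ = k / 123 = 506 / 123
= 4.11

4.11


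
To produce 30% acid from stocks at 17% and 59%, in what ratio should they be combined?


Let x parts of 17% mix with y parts of 59%.
17x + 59y = 30(x + y)
17x + 59y = 30x + 30y
x(17 - 30) = y(30 - 59)
x/y = (59 - 30)/(30 - 17) = 29/13
Simplify: 29:13
= 29:13

29:13


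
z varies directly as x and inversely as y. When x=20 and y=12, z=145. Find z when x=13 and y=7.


z = k·x/y
Solve for k using the known point: k = z·y/x = 145×12/20 = 1740/20 = 87.0000
Now evaluate at x=13, y=7:
z = k × 13 / 7 = (1740 × 13) / (20 × 7) = 22620/140
≈ 161.5714

161.5714


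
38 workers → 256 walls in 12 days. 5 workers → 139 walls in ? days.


Days ∝ work / workers, so d₂ = d₁ × (m₁/m₂) × (w₂/w₁)
Workers factor (inverse): 38/5 = 7.6000
Work factor (direct): 139/256 ≈ 0.5430
d₂ = 12 × 38/5 × 139/256 = (12 × 38 × 139) / (5 × 256) = 63384/1280
≈ 49.52 days

49.52 days


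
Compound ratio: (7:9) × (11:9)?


Compound ratio = (7×11) : (9×9)
= 77:81
GCD = 1
= 77:81

77:81


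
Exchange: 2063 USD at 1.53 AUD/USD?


Amount × rate = 2063 × 1.53
= 3156.39 AUD

3156.39 AUD


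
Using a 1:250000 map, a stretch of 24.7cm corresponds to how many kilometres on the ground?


Real distance = map distance × scale
= 24.7cm × 250000
= 6175000 cm = 61750.0 m
= 61.750 km

61.750 km


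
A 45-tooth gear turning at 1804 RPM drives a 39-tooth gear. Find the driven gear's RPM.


Gear ratio = 45:39 = 15:13
RPM_B = RPM_A × (teeth_A / teeth_B)
= 1804 × (45/39)
= 2081.5 RPM

2081.5 RPM


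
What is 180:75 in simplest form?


GCD(180, 75) = 15
180/15 : 75/15
= 12:5

12:5


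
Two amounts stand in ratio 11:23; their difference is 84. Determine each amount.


Let A = 11k, B = 23k.
23k - 11k = 84
12k = 84 → k = 84/12 = 7
A = 11×7 = 77, B = 23×7 = 161
= A = 77, B = 161

A = 77, B = 161


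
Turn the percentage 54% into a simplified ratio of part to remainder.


54% means 54 parts out of 100; remainder = 46
Part : remainder = 54:46
GCD = 2
= 27:23

27:23


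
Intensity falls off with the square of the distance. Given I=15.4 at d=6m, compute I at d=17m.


I₁d₁² = I₂d₂²
I₂ = I₁ × (d₁/d₂)²
= 15.4 × (6/17)²
= 15.4 × 36/289
= 554.4/289
≈ 1.9183

1.9183


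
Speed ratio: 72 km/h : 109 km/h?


Ratio = 72:109
GCD = 1
Simplified = 72:109
Time ratio (same distance) = 109:72
Speed ratio = 72:109

72:109


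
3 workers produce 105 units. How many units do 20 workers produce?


Direct proportion: y/x = constant
k = 105/3 = 35.0000
y₂ = k × 20 = 105 × 20 / 3 = 2100/3
= 700.00

700.00


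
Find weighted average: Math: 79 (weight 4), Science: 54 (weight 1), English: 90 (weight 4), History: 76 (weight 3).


Numerator = 79×4 + 54×1 + 90×4 + 76×3
= 316 + 54 + 360 + 228
= 958
Total weight = 12
Weighted avg = 958/12
= 79.83

79.83


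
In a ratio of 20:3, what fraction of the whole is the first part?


Total parts = 20 + 3 = 23
First part: 20/23 = 20/23
= 20/23

20/23


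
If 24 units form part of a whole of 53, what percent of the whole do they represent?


Percentage = (part / whole) × 100
= (24 / 53) × 100
≈ 45.28%

45.28%


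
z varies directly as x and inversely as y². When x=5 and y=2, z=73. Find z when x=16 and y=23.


z = k·x/y²
Solve for k using the known point: k = z·y²/x = 73×4/5 = 292/5 = 58.4000
Now evaluate at x=16, y=23:
z = k × 16 / 529 = (292 × 16) / (5 × 529) = 4672/2645
≈ 1.7664

1.7664


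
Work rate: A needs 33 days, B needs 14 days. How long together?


Rate of A = 1/33 per day
Rate of B = 1/14 per day
Combined rate = 1/33 + 1/14 = 47/462 ≈ 0.1017 per day
Days = 1 / combined rate = 462/47
≈ 9.83 days

9.83 days


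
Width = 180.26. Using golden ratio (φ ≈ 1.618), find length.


φ = (1 + √5) / 2 ≈ 1.618
Length = width × φ = 180.26 × 1.618 = 291.66068
≈ 291.66

291.66


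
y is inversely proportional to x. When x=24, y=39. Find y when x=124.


Inverse proportion: x × y = constant
k = 24 × 39 = 936
y₂ = k / 124 = 936 / 124
= 7.55

7.55


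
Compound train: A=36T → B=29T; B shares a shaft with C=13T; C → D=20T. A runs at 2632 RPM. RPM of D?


Stage 1: RPM_B = RPM_A × t_A/t_B = 2632 × 36/29 = 94752/29 ≈ 3267.31
B and C share a shaft → RPM_C = RPM_B
Stage 2: RPM_D = RPM_C × t_C/t_D = RPM_A × (t_A×t_C)/(t_B×t_D)
Overall ratio = (36×13)/(29×20) = 468/580
RPM_D = 2632 × 468/580 = 1231776/580
≈ 2123.75 RPM

2123.75 RPM


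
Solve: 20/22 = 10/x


Cross multiply: 20 × x = 22 × 10
20x = 220
x = 220 / 20
= 11.00

11.00


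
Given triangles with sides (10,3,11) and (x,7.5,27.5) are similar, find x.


Scale factor = 7.5/3 = 2.5
Missing side = 10 × 2.5
= 25.0

25.0


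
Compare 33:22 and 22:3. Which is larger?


33/22 = 1.5000
22/3 = 7.3333
1.5000 < 7.3333, so 33:22 is less
= 22:3

22:3


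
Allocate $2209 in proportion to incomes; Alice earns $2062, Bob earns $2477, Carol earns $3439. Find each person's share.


Total income = 2062 + 2477 + 3439 = $7978
Alice: $2209 × 2062/7978 = $570.94
Bob: $2209 × 2477/7978 = $685.85
Carol: $2209 × 3439/7978 = $952.21
= Alice: $570.94, Bob: $685.85, Carol: $952.21

Alice: $570.94, Bob: $685.85, Carol: $952.21


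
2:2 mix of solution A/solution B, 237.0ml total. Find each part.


Total parts = 2 + 2 = 4
solution A: 237.0 × 2/4 = 118.5ml
solution B: 237.0 × 2/4 = 118.5ml
= 118.5ml and 118.5ml

118.5ml and 118.5ml


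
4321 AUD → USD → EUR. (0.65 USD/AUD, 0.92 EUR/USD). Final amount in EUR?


Step 1: 4321 AUD × 0.65 = 2808.65 USD
Step 2: 2808.65 USD × 0.92 = 2583.96 EUR
Implied rate AUD→EUR = 0.65 × 0.92 = 0.5980
= 2583.96 EUR

2583.96 EUR


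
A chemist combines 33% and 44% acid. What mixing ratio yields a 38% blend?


Let x parts of 33% mix with y parts of 44%.
33x + 44y = 38(x + y)
33x + 44y = 38x + 38y
x(33 - 38) = y(38 - 44)
x/y = (44 - 38)/(38 - 33) = 6/5
Simplify: 6:5
= 6:5

6:5


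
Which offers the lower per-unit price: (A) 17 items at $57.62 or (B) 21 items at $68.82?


Deal A: $57.62/17 = $3.3894/unit
Deal B: $68.82/21 = $3.2771/unit
B is cheaper per unit
= Deal B

Deal B


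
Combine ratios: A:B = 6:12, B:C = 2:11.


Match B: multiply A:B by 2 → 12:24
Multiply B:C by 12 → 24:132
Combined: 12:24:132
GCD = 12
= 1:2:11

1:2:11


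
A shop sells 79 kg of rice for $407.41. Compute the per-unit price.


Unit rate = total / quantity
= 407.41 / 79
= $5.16 per unit

$5.16 per unit


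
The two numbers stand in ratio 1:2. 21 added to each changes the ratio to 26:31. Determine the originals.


Let A = 1k, B = 2k.
(1k + 21) / (2k + 21) = 26/31
Cross-multiply: 31(1k + 21) = 26(2k + 21)
31k + 651 = 52k + 546
31k - 52k = 546 - 651
-21k = -105
k = -105/-21 = 5
A = 1×5 = 5, B = 2×5 = 10
= A = 5, B = 10

A = 5, B = 10


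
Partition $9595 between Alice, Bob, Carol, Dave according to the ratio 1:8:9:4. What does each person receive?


Total parts = 1 + 8 + 9 + 4 = 22
Alice: 9595 × 1/22 = 436.14
Bob: 9595 × 8/22 = 3489.09
Carol: 9595 × 9/22 = 3925.23
Dave: 9595 × 4/22 = 1744.55
= Alice: $436.14, Bob: $3489.09, Carol: $3925.23, Dave: $1744.55

Alice: $436.14, Bob: $3489.09, Carol: $3925.23, Dave: $1744.55
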